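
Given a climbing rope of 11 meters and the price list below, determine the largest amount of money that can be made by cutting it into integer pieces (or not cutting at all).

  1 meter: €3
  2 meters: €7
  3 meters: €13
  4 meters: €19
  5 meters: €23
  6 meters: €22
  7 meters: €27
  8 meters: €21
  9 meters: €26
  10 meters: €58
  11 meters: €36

61

Build r[k] bottom-up: r[k] = max over allowed piece i of (p[i] + r[k−i]).
r[1] = 3
r[2] = max(3+3, 7+0) = 7
r[3] = max(3+7, 7+3, 13+0) = 13
r[4] = max(3+13, 7+7, 13+3, 19+0) = 19
r[5] = max(3+19, 7+13, 13+7, 19+3, 23+0) = 23
r[6] = max(3+23, 7+19, 13+13, 19+7, 23+3, 22+0) = 26
r[7] = max(3+26, 7+23, 13+19, …, 22+3, 27+0) = 32
r[8] = max(3+32, 7+26, 13+23, …, 27+3, 21+0) = 38
r[9] = max(3+38, 7+32, 13+26, …, 21+3, 26+0) = 42
r[10] = max(3+42, 7+38, 13+32, …, 26+3, 58+0) = 58
r[11] = max(3+58, 7+42, 13+38, …, 58+3, 36+0) = 61
One optimal cutting: 10 + 1 → €58 + €3 = €61.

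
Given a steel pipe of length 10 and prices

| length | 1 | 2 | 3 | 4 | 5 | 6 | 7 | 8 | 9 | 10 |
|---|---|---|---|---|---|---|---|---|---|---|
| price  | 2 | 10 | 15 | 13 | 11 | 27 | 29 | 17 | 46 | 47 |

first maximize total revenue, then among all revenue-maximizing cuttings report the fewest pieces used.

Build r[k] bottom-up: r[k] = max over allowed piece i of (p[i] + r[k−i]).
r[1] = 2
r[2] = 10
r[3] = 15
r[4] = 20  (first piece 2, then r[2]=10)
r[5] = 25  (first piece 2, then r[3]=15)
r[6] = 30  (first piece 2, then r[4]=20)
r[7] = 35  (first piece 2, then r[5]=25)
r[8] = 40  (first piece 2, then r[6]=30)
r[9] = 46
r[10] = 50  (first piece 2, then r[8]=40)
Maximum revenue is $50.
Now minimize piece count subject to staying optimal: for each k, pieces[k] = 1 + min over i with p[i]+r[k−i]=r[k] of pieces[k−i].
pieces[7] = 3
pieces[8] = 3
pieces[9] = 1
pieces[10] = 4

4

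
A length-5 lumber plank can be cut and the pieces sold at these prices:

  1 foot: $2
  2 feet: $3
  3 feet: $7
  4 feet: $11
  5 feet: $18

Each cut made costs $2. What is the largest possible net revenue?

Build net[k] bottom-up: net[k] = max over allowed piece i of (p[i] + net[k−i]) − 2 per cut.
net[1] = 2
net[2] = max(2+2-2, 3+0) = 3
net[3] = max(2+3-2, 3+2-2, 7+0) = 7
net[4] = max(2+7-2, 3+3-2, 7+2-2, 11+0) = 11
net[5] = max(2+11-2, 3+7-2, 7+3-2, 11+2-2, 18+0) = 18
Best is to make no cuts and sell whole for $18.

18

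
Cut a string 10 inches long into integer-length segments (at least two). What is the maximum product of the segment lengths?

36

Let P[k] be the best product for length k (with at least one cut). For each first piece i, the rest contributes max(k−i, P[k−i]).
P[2] = 1·max(1,0) = 1·1 = 1
P[3] = max(1·2, 2·1) = 2
P[4] = max(1·3, 2·2, 3·1) = 4
P[5] = max(1·4, 2·3, 3·2, 4·1) = 6
P[6] = max(1·6, 2·4, 3·3, 4·2, 5·1) = 9
P[7] = max(1·9, 2·6, 3·4, 4·3, 5·2, 6·1) = 12
P[8] = max(1·12, 2·9, 3·6, …, 6·2, 7·1) = 18
P[9] = max(1·18, 2·12, 3·9, …, 7·2, 8·1) = 27
P[10] = max(1·27, 2·18, 3·12, …, 8·2, 9·1) = 36
One optimal split: 3 + 3 + 2 + 2; product 3·3·2·2 = 36.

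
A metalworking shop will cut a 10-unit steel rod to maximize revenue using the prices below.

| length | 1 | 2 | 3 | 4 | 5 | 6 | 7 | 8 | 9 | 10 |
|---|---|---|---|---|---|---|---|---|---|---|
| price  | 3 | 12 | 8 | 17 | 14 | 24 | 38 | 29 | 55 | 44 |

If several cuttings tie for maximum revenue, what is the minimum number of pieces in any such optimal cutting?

Build r[k] bottom-up: r[k] = max over allowed piece i of (p[i] + r[k−i]).
r[1] = 3
r[2] = max(3+3, 12+0) = 12
r[3] = max(3+12, 12+3, 8+0) = 15
r[4] = max(3+15, 12+12, 8+3, 17+0) = 24
r[5] = max(3+24, 12+15, 8+12, 17+3, 14+0) = 27
r[6] = max(3+27, 12+24, 8+15, 17+12, 14+3, 24+0) = 36
r[7] = max(3+36, 12+27, 8+24, …, 24+3, 38+0) = 39
r[8] = max(3+39, 12+36, 8+27, …, 38+3, 29+0) = 48
r[9] = max(3+48, 12+39, 8+36, …, 29+3, 55+0) = 55
r[10] = max(3+55, 12+48, 8+39, …, 55+3, 44+0) = 60
Maximum revenue is $60.
Now minimize piece count subject to staying optimal: for each k, pieces[k] = 1 + min over i with p[i]+r[k−i]=r[k] of pieces[k−i].
pieces[7] = 4
pieces[8] = 4
pieces[9] = 1
pieces[10] = 5

5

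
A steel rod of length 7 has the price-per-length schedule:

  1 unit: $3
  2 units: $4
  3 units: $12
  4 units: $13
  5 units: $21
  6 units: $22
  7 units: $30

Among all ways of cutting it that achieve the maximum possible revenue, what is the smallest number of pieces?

1

Let r[k] be the best obtainable value from length k. For each k, try every first piece i and keep the best of price[i] + r[k−i].
r[1] = 3
r[2] = max(3+3, 4+0) = 6
r[3] = max(3+6, 4+3, 12+0) = 12
r[4] = max(3+12, 4+6, 12+3, 13+0) = 15
r[5] = max(3+15, 4+12, 12+6, 13+3, 21+0) = 21
r[6] = max(3+21, 4+15, 12+12, 13+6, 21+3, 22+0) = 24
r[7] = max(3+24, 4+21, 12+15, …, 22+3, 30+0) = 30
Maximum revenue is $30.
Now minimize piece count subject to staying optimal: for each k, pieces[k] = 1 + min over i with p[i]+r[k−i]=r[k] of pieces[k−i].
pieces[4] = 2
pieces[5] = 1
pieces[6] = 2
pieces[7] = 1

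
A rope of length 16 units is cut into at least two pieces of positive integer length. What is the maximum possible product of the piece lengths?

Define P[k] = max over 1≤i<k of i · max(k−i, P[k−i]); the inner max lets the remainder stay uncut if that's better.
Small cases: P[2]=1, P[3]=2, P[4]=4, P[5]=6, P[6]=9, P[7]=12, P[8]=18.
P[9] = 3*max(6,9) = 3*9 = 27
P[10] = 2*max(8,18) = 2*18 = 36
P[11] = 2*max(9,27) = 2*27 = 54
P[12] = 3*max(9,27) = 3*27 = 81
P[13] = 2*max(11,54) = 2*54 = 108
P[14] = 2*max(12,81) = 2*81 = 162
P[15] = 3*max(12,81) = 3*81 = 243
P[16] = 2*max(14,162) = 2*162 = 324
One optimal split: 3 + 3 + 3 + 3 + 2 + 2; product 3*3*3*3*2*2 = 324.

324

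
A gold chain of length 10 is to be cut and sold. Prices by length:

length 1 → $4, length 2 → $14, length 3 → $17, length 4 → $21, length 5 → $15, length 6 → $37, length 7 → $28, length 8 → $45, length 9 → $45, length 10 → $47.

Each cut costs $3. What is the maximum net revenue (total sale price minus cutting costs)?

59

Let net[k] be the best obtainable value from length k. For each k, try every first piece i and keep the best of price[i] + net[k−i] minus the 3 cut fee when i<k.
net[1] = 4
net[2] = max(4+4-3, 14+0) = 14
net[3] = max(4+14-3, 14+4-3, 17+0) = 17
net[4] = max(4+17-3, 14+14-3, 17+4-3, 21+0) = 25
net[5] = max(4+25-3, 14+17-3, 17+14-3, 21+4-3, 15+0) = 28
net[6] = max(4+28-3, 14+25-3, 17+17-3, 21+14-3, 15+4-3, 37+0) = 37
net[7] = max(4+37-3, 14+28-3, 17+25-3, …, 37+4-3, 28+0) = 39
net[8] = max(4+39-3, 14+37-3, 17+28-3, …, 28+4-3, 45+0) = 48
net[9] = max(4+48-3, 14+39-3, 17+37-3, …, 45+4-3, 45+0) = 51
net[10] = max(4+51-3, 14+48-3, 17+39-3, …, 45+4-3, 47+0) = 59
One optimal plan: pieces 6 + 2 + 2 (2 cuts) → $65 − $6 = $59.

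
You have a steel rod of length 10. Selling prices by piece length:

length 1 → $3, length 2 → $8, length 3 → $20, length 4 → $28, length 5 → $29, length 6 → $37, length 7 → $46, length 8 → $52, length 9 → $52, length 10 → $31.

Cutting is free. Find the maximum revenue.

Build best[k] bottom-up: best[k] = max over allowed piece i of (p[i] + best[k−i]).
best[1] = 3
best[2] = max(3+3, 8+0) = 8
best[3] = max(3+8, 8+3, 20+0) = 20
best[4] = max(3+20, 8+8, 20+3, 28+0) = 28
best[5] = max(3+28, 8+20, 20+8, 28+3, 29+0) = 31
best[6] = max(3+31, 8+28, 20+20, 28+8, 29+3, 37+0) = 40
best[7] = max(3+40, 8+31, 20+28, …, 37+3, 46+0) = 48
best[8] = max(3+48, 8+40, 20+31, …, 46+3, 52+0) = 56
best[9] = max(3+56, 8+48, 20+40, …, 52+3, 52+0) = 60
best[10] = max(3+60, 8+56, 20+48, …, 52+3, 31+0) = 68
One optimal cutting: 4 + 3 + 3 → $28 + $20 + $20 = $68.

68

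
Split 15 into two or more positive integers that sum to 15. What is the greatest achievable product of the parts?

243

Define f[k] = max over 1≤i<k of i · max(k−i, f[k−i]); the inner max lets the remainder stay uncut if that's better.
f[2] = 1*max(1,0) = 1*1 = 1
f[3] = 1*max(2,1) = 1*2 = 2
f[4] = 2*max(2,1) = 2*2 = 4
f[5] = 2*max(3,2) = 2*3 = 6
f[6] = 3*max(3,2) = 3*3 = 9
f[7] = 2*max(5,6) = 2*6 = 12
f[8] = 2*max(6,9) = 2*9 = 18
f[9] = 3*max(6,9) = 3*9 = 27
f[10] = 2*max(8,18) = 2*18 = 36
f[11] = 2*max(9,27) = 2*27 = 54
f[12] = 3*max(9,27) = 3*27 = 81
f[13] = 2*max(11,54) = 2*54 = 108
f[14] = 2*max(12,81) = 2*81 = 162
f[15] = 3*max(12,81) = 3*81 = 243
One optimal split: 3 + 3 + 3 + 3 + 3; product 3*3*3*3*3 = 243.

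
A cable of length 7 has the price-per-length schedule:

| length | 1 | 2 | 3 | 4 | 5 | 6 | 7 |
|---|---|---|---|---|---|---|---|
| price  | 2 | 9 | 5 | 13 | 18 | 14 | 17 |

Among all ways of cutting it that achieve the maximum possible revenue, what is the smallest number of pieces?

Consider every possible first cut. r[k] is the best of p[i]+r[k−i] over all sellable i≤k.
r[1] = 2
r[2] = max(2+2, 9+0) = 9
r[3] = max(2+9, 9+2, 5+0) = 11
r[4] = max(2+11, 9+9, 5+2, 13+0) = 18
r[5] = max(2+18, 9+11, 5+9, 13+2, 18+0) = 20
r[6] = max(2+20, 9+18, 5+11, 13+9, 18+2, 14+0) = 27
r[7] = max(2+27, 9+20, 5+18, …, 14+2, 17+0) = 29
Maximum revenue is $29.
Now minimize piece count subject to staying optimal: for each k, pieces[k] = 1 + min over i with p[i]+r[k−i]=r[k] of pieces[k−i].
pieces[4] = 2
pieces[5] = 3
pieces[6] = 3
pieces[7] = 4

4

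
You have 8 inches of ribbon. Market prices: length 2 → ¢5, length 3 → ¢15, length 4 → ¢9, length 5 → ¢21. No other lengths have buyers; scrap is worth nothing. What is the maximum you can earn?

Let r[k] be the best obtainable value from length k. For each k, try every first piece i and keep the best of price[i] + r[k−i].
r[1] = 0
r[2] = 5
r[3] = 15
r[4] = 15
r[5] = 21
r[6] = 30  (first piece 3, then r[3]=15)
r[7] = 30
r[8] = 36  (first piece 3, then r[5]=21)
One optimal cutting: 5 + 3 → ¢36.

36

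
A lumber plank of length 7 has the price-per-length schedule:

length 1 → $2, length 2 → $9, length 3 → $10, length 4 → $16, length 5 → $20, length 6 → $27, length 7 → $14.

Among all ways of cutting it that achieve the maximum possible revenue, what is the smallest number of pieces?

2

Consider every possible first cut. r[k] is the best of p[i]+r[k−i] over all sellable i≤k.
r[1] = 2
r[2] = max(2+2, 9+0) = 9
r[3] = max(2+9, 9+2, 10+0) = 11
r[4] = max(2+11, 9+9, 10+2, 16+0) = 18
r[5] = max(2+18, 9+11, 10+9, 16+2, 20+0) = 20
r[6] = max(2+20, 9+18, 10+11, 16+9, 20+2, 27+0) = 27
r[7] = max(2+27, 9+20, 10+18, …, 27+2, 14+0) = 29
Maximum revenue is $29.
Now minimize piece count subject to staying optimal: for each k, pieces[k] = 1 + min over i with p[i]+r[k−i]=r[k] of pieces[k−i].
pieces[4] = 2
pieces[5] = 1
pieces[6] = 1
pieces[7] = 2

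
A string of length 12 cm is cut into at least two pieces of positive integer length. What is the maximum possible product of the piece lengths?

81

Let f[k] be the best product for length k (with at least one cut). For each first piece i, the rest contributes max(k−i, f[k−i]).
Small cases: f[2]=1, f[3]=2, f[4]=4, f[5]=6, f[6]=9, f[7]=12.
f[8] = 2*max(6,9) = 2*9 = 18
f[9] = 3*max(6,9) = 3*9 = 27
f[10] = 2*max(8,18) = 2*18 = 36
f[11] = 2*max(9,27) = 2*27 = 54
f[12] = 3*max(9,27) = 3*27 = 81
One optimal split: 3 + 3 + 3 + 3; product 3*3*3*3 = 81.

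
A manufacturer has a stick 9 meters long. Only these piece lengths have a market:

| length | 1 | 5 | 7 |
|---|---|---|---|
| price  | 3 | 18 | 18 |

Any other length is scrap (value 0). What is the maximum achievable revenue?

30

Build r[k] bottom-up: r[k] = max over allowed piece i of (p[i] + r[k−i]).
r[1] = 3
r[2] = 6  (first piece 1, then r[1]=3)
r[3] = 9  (first piece 1, then r[2]=6)
r[4] = 12  (first piece 1, then r[3]=9)
r[5] = 18
r[6] = 21  (first piece 1, then r[5]=18)
r[7] = 24  (first piece 1, then r[6]=21)
r[8] = 27  (first piece 1, then r[7]=24)
r[9] = 30  (first piece 1, then r[8]=27)
One optimal cutting: 5 + 1 + 1 + 1 + 1 → 30.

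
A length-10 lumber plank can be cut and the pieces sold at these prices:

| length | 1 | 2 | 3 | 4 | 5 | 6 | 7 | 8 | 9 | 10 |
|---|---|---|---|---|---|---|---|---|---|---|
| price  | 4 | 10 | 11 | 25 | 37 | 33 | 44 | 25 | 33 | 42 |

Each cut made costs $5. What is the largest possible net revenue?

Let net[k] be the best obtainable value from length k. For each k, try every first piece i and keep the best of price[i] + net[k−i] minus the 5 cut fee when i<k.
net[1] = 4
net[2] = 10
net[3] = 11
net[4] = 25
net[5] = 37
net[6] = 36  (first piece 1, then net[5]=37)
net[7] = 44
net[8] = 45  (first piece 4, then net[4]=25)
net[9] = 57  (first piece 4, then net[5]=37)
net[10] = 69  (first piece 5, then net[5]=37)
One optimal plan: pieces 5 + 5 (1 cut) → $74 − $5 = $69.

69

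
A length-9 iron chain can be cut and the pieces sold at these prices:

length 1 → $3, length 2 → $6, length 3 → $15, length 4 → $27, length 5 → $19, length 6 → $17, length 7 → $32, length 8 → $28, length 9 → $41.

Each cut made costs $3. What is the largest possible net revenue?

Consider every possible first cut. r[k] is the best of p[i]+r[k−i] over all sellable i≤k, charging 3 whenever i<k.
r[1] = 3
r[2] = 6
r[3] = 15
r[4] = 27
r[5] = 27  (first piece 1, then r[4]=27)
r[6] = 30  (first piece 2, then r[4]=27)
r[7] = 39  (first piece 3, then r[4]=27)
r[8] = 51  (first piece 4, then r[4]=27)
r[9] = 51  (first piece 1, then r[8]=51)
One optimal plan: pieces 4 + 4 + 1 (2 cuts) → $57 − $6 = $51.

51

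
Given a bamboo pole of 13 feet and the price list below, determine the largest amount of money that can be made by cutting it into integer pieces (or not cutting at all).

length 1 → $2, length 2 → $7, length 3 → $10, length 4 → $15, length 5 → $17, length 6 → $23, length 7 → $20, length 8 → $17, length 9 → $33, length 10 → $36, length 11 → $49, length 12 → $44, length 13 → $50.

Let r[k] be the best obtainable value from length k. For each k, try every first piece i and keep the best of price[i] + r[k−i].
r[1] = 2
r[2] = max(2+2, 7+0) = 7
r[3] = max(2+7, 7+2, 10+0) = 10
r[4] = max(2+10, 7+7, 10+2, 15+0) = 15
r[5] = max(2+15, 7+10, 10+7, 15+2, 17+0) = 17
r[6] = max(2+17, 7+15, 10+10, 15+7, 17+2, 23+0) = 23
r[7] = max(2+23, 7+17, 10+15, …, 23+2, 20+0) = 25
r[8] = max(2+25, 7+23, 10+17, …, 20+2, 17+0) = 30
r[9] = max(2+30, 7+25, 10+23, …, 17+2, 33+0) = 33
r[10] = max(2+33, 7+30, 10+25, …, 33+2, 36+0) = 38
r[11] = max(2+38, 7+33, 10+30, …, 36+2, 49+0) = 49
r[12] = max(2+49, 7+38, 10+33, …, 49+2, 44+0) = 51
r[13] = max(2+51, 7+49, 10+38, …, 44+2, 50+0) = 56
One optimal cutting: 11 + 2 → $49 + $7 = $56.

56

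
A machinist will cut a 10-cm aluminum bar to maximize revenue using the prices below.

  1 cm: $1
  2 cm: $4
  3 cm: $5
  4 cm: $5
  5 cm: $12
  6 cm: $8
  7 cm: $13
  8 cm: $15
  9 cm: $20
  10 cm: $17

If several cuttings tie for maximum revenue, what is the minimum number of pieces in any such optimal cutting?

2

Build r[k] bottom-up: r[k] = max over allowed piece i of (p[i] + r[k−i]).
r[1] = 1
r[2] = max(1+1, 4+0) = 4
r[3] = max(1+4, 4+1, 5+0) = 5
r[4] = max(1+5, 4+4, 5+1, 5+0) = 8
r[5] = max(1+8, 4+5, 5+4, 5+1, 12+0) = 12
r[6] = max(1+12, 4+8, 5+5, 5+4, 12+1, 8+0) = 13
r[7] = max(1+13, 4+12, 5+8, …, 8+1, 13+0) = 16
r[8] = max(1+16, 4+13, 5+12, …, 13+1, 15+0) = 17
r[9] = max(1+17, 4+16, 5+13, …, 15+1, 20+0) = 20
r[10] = max(1+20, 4+17, 5+16, …, 20+1, 17+0) = 24
Maximum revenue is $24.
Now minimize piece count subject to staying optimal: for each k, pieces[k] = 1 + min over i with p[i]+r[k−i]=r[k] of pieces[k−i].
pieces[7] = 2
pieces[8] = 2
pieces[9] = 1
pieces[10] = 2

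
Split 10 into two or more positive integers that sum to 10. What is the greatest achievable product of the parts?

36

Let m[k] be the best product for length k (with at least one cut). For each first piece i, the rest contributes max(k−i, m[k−i]).
Small cases: m[2]=1, m[3]=2, m[4]=4.
m[5] = 2·max(3,2) = 2·3 = 6
m[6] = 3·max(3,2) = 3·3 = 9
m[7] = 2·max(5,6) = 2·6 = 12
m[8] = 2·max(6,9) = 2·9 = 18
m[9] = 3·max(6,9) = 3·9 = 27
m[10] = 2·max(8,18) = 2·18 = 36
One optimal split: 3 + 3 + 2 + 2; product 3·3·2·2 = 36.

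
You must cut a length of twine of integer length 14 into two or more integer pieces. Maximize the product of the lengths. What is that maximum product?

Fill f[k] for k=2..14: at each k try every first piece i and multiply by the better of (k−i) uncut or f[k−i].
f[2] = 1·max(1,0) = 1·1 = 1
f[3] = max(1·2, 2·1) = 2
f[4] = max(1·3, 2·2, 3·1) = 4
f[5] = max(1·4, 2·3, 3·2, 4·1) = 6
f[6] = max(1·6, 2·4, 3·3, 4·2, 5·1) = 9
f[7] = max(1·9, 2·6, 3·4, 4·3, 5·2, 6·1) = 12
f[8] = max(1·12, 2·9, 3·6, …, 6·2, 7·1) = 18
f[9] = max(1·18, 2·12, 3·9, …, 7·2, 8·1) = 27
f[10] = max(1·27, 2·18, 3·12, …, 8·2, 9·1) = 36
f[11] = max(1·36, 2·27, 3·18, …, 9·2, 10·1) = 54
f[12] = max(1·54, 2·36, 3·27, …, 10·2, 11·1) = 81
f[13] = max(1·81, 2·54, 3·36, …, 11·2, 12·1) = 108
f[14] = max(1·108, 2·81, 3·54, …, 12·2, 13·1) = 162
One optimal split: 3 + 3 + 3 + 3 + 2; product 3·3·3·3·2 = 162.

162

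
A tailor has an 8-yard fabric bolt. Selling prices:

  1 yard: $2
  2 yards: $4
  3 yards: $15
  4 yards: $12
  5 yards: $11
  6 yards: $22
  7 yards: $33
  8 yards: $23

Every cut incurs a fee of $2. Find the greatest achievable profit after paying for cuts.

33

Let v[k] be the best obtainable value from length k. For each k, try every first piece i and keep the best of price[i] + v[k−i] minus the 2 cut fee when i<k.
v[1] = 2
v[2] = max(2+2-2, 4+0) = 4
v[3] = max(2+4-2, 4+2-2, 15+0) = 15
v[4] = max(2+15-2, 4+4-2, 15+2-2, 12+0) = 15
v[5] = max(2+15-2, 4+15-2, 15+4-2, 12+2-2, 11+0) = 17
v[6] = max(2+17-2, 4+15-2, 15+15-2, 12+4-2, 11+2-2, 22+0) = 28
v[7] = max(2+28-2, 4+17-2, 15+15-2, …, 22+2-2, 33+0) = 33
v[8] = max(2+33-2, 4+28-2, 15+17-2, …, 33+2-2, 23+0) = 33
One optimal plan: pieces 7 + 1 (1 cut) → $35 − $2 = $33.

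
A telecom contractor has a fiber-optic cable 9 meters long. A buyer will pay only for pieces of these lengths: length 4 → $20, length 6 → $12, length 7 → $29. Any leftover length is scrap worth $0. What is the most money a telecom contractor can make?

40

Consider every possible first cut. r[k] is the best of p[i]+r[k−i] over all sellable i≤k.
r[1] = 0
r[2] = 0
r[3] = 0
r[4] = 20
r[5] = 20
r[6] = 20
r[7] = 29
r[8] = 40  (first piece 4, then r[4]=20)
r[9] = 40
One optimal cutting: pieces 4 + 4 with 1 meter of scrap → $40.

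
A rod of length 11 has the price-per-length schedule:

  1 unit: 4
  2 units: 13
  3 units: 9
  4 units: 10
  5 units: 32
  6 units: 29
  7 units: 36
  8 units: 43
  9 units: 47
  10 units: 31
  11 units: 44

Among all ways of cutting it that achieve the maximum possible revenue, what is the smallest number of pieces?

4

Let r[k] be the best obtainable value from length k. For each k, try every first piece i and keep the best of price[i] + r[k−i].
r[1] = 4
r[2] = max(4+4, 13+0) = 13
r[3] = max(4+13, 13+4, 9+0) = 17
r[4] = max(4+17, 13+13, 9+4, 10+0) = 26
r[5] = max(4+26, 13+17, 9+13, 10+4, 32+0) = 32
r[6] = max(4+32, 13+26, 9+17, 10+13, 32+4, 29+0) = 39
r[7] = max(4+39, 13+32, 9+26, …, 29+4, 36+0) = 45
r[8] = max(4+45, 13+39, 9+32, …, 36+4, 43+0) = 52
r[9] = max(4+52, 13+45, 9+39, …, 43+4, 47+0) = 58
r[10] = max(4+58, 13+52, 9+45, …, 47+4, 31+0) = 65
r[11] = max(4+65, 13+58, 9+52, …, 31+4, 44+0) = 71
Maximum revenue is 71.
Now minimize piece count subject to staying optimal: for each k, pieces[k] = 1 + min over i with p[i]+r[k−i]=r[k] of pieces[k−i].
pieces[8] = 4
pieces[9] = 3
pieces[10] = 5
pieces[11] = 4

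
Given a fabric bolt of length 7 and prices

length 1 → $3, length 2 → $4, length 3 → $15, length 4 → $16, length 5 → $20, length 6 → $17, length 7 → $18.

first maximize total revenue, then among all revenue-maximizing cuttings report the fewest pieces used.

Let r[k] be the best obtainable value from length k. For each k, try every first piece i and keep the best of price[i] + r[k−i].
r[1] = 3
r[2] = max(3+3, 4+0) = 6
r[3] = max(3+6, 4+3, 15+0) = 15
r[4] = max(3+15, 4+6, 15+3, 16+0) = 18
r[5] = max(3+18, 4+15, 15+6, 16+3, 20+0) = 21
r[6] = max(3+21, 4+18, 15+15, 16+6, 20+3, 17+0) = 30
r[7] = max(3+30, 4+21, 15+18, …, 17+3, 18+0) = 33
Maximum revenue is $33.
Now minimize piece count subject to staying optimal: for each k, pieces[k] = 1 + min over i with p[i]+r[k−i]=r[k] of pieces[k−i].
pieces[4] = 2
pieces[5] = 3
pieces[6] = 2
pieces[7] = 3

3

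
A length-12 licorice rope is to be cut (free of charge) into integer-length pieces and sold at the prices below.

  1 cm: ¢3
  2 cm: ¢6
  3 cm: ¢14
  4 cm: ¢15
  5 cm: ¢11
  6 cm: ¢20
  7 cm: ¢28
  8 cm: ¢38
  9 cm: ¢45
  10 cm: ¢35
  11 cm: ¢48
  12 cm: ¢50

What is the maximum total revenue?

59

Let best[k] be the best obtainable value from length k. For each k, try every first piece i and keep the best of price[i] + best[k−i].
best[1] = 3
best[2] = max(3+3, 6+0) = 6
best[3] = max(3+6, 6+3, 14+0) = 14
best[4] = max(3+14, 6+6, 14+3, 15+0) = 17
best[5] = max(3+17, 6+14, 14+6, 15+3, 11+0) = 20
best[6] = max(3+20, 6+17, 14+14, 15+6, 11+3, 20+0) = 28
best[7] = max(3+28, 6+20, 14+17, …, 20+3, 28+0) = 31
best[8] = max(3+31, 6+28, 14+20, …, 28+3, 38+0) = 38
best[9] = max(3+38, 6+31, 14+28, …, 38+3, 45+0) = 45
best[10] = max(3+45, 6+38, 14+31, …, 45+3, 35+0) = 48
best[11] = max(3+48, 6+45, 14+38, …, 35+3, 48+0) = 52
best[12] = max(3+52, 6+48, 14+45, …, 48+3, 50+0) = 59
One optimal cutting: 9 + 3 → ¢45 + ¢14 = ¢59.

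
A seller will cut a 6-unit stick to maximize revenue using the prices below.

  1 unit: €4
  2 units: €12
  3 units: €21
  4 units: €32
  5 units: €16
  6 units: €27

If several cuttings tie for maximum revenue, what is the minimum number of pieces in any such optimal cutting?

Consider every possible first cut. r[k] is the best of p[i]+r[k−i] over all sellable i≤k.
r[1] = 4
r[2] = max(4+4, 12+0) = 12
r[3] = max(4+12, 12+4, 21+0) = 21
r[4] = max(4+21, 12+12, 21+4, 32+0) = 32
r[5] = max(4+32, 12+21, 21+12, 32+4, 16+0) = 36
r[6] = max(4+36, 12+32, 21+21, 32+12, 16+4, 27+0) = 44
Maximum revenue is €44.
Now minimize piece count subject to staying optimal: for each k, pieces[k] = 1 + min over i with p[i]+r[k−i]=r[k] of pieces[k−i].
pieces[3] = 1
pieces[4] = 1
pieces[5] = 2
pieces[6] = 2

2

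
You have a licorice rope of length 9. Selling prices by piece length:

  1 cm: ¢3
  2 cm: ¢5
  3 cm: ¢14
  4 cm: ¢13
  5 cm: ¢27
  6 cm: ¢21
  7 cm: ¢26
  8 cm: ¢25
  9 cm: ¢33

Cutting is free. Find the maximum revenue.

Let r[k] be the best obtainable value from length k. For each k, try every first piece i and keep the best of price[i] + r[k−i].
r[1] = 3
r[2] = 6  (first piece 1, then r[1]=3)
r[3] = 14
r[4] = 17  (first piece 1, then r[3]=14)
r[5] = 27
r[6] = 30  (first piece 1, then r[5]=27)
r[7] = 33  (first piece 1, then r[6]=30)
r[8] = 41  (first piece 3, then r[5]=27)
r[9] = 44  (first piece 1, then r[8]=41)
One optimal cutting: 5 + 3 + 1 → ¢27 + ¢14 + ¢3 = ¢44.

44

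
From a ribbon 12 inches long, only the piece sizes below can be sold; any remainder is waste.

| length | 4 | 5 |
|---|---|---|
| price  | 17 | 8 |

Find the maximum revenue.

Build r[k] bottom-up: r[k] = max over allowed piece i of (p[i] + r[k−i]).
r[1] = 0
r[2] = 0
r[3] = 0
r[4] = 17
r[5] = max(17+0, 8+0) = 17
r[6] = max(17+0, 8+0) = 17
r[7] = max(17+0, 8+0) = 17
r[8] = max(17+17, 8+0) = 34
r[9] = max(17+17, 8+17) = 34
r[10] = max(17+17, 8+17) = 34
r[11] = max(17+17, 8+17) = 34
r[12] = max(17+34, 8+17) = 51
One optimal cutting: 4 + 4 + 4 → ¢51.

51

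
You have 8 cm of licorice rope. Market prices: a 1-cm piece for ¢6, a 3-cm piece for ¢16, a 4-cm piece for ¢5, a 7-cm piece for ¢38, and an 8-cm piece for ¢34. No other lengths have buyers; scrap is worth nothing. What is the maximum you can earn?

48

Build r[k] bottom-up: r[k] = max over allowed piece i of (p[i] + r[k−i]).
r[1] = 6
r[2] = 12  (first piece 1, then r[1]=6)
r[3] = max(6+12, 16+0) = 18
r[4] = max(6+18, 16+6, 5+0) = 24
r[5] = max(6+24, 16+12, 5+6) = 30
r[6] = max(6+30, 16+18, 5+12) = 36
r[7] = max(6+36, 16+24, 5+18, 38+0) = 42
r[8] = max(6+42, 16+30, 5+24, 38+6, 34+0) = 48
One optimal cutting: 1 + 1 + 1 + 1 + 1 + 1 + 1 + 1 → ¢48.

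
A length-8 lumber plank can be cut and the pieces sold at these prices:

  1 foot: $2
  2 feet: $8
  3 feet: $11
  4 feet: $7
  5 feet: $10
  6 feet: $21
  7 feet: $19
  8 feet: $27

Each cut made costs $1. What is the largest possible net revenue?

Build v[k] bottom-up: v[k] = max over allowed piece i of (p[i] + v[k−i]) − 1 per cut.
v[1] = 2
v[2] = max(2+2-1, 8+0) = 8
v[3] = max(2+8-1, 8+2-1, 11+0) = 11
v[4] = max(2+11-1, 8+8-1, 11+2-1, 7+0) = 15
v[5] = max(2+15-1, 8+11-1, 11+8-1, 7+2-1, 10+0) = 18
v[6] = max(2+18-1, 8+15-1, 11+11-1, 7+8-1, 10+2-1, 21+0) = 22
v[7] = max(2+22-1, 8+18-1, 11+15-1, …, 21+2-1, 19+0) = 25
v[8] = max(2+25-1, 8+22-1, 11+18-1, …, 19+2-1, 27+0) = 29
One optimal plan: pieces 2 + 2 + 2 + 2 (3 cuts) → $32 − $3 = $29.

29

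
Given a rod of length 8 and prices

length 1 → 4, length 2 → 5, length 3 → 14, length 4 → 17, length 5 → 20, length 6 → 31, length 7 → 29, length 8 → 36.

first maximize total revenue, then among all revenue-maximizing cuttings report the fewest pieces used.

Build r[k] bottom-up: r[k] = max over allowed piece i of (p[i] + r[k−i]).
r[1] = 4
r[2] = 8  (first piece 1, then r[1]=4)
r[3] = 14
r[4] = 18  (first piece 1, then r[3]=14)
r[5] = 22  (first piece 1, then r[4]=18)
r[6] = 31
r[7] = 35  (first piece 1, then r[6]=31)
r[8] = 39  (first piece 1, then r[7]=35)
Maximum revenue is 39.
Now minimize piece count subject to staying optimal: for each k, pieces[k] = 1 + min over i with p[i]+r[k−i]=r[k] of pieces[k−i].
pieces[5] = 3
pieces[6] = 1
pieces[7] = 2
pieces[8] = 3

3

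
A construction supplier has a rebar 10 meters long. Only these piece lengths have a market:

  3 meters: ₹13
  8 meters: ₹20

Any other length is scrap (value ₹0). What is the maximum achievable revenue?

Build best[k] bottom-up: best[k] = max over allowed piece i of (p[i] + best[k−i]).
best[1] = 0
best[2] = 0
best[3] = 13
best[4] = 13
best[5] = 13
best[6] = 26  (first piece 3, then best[3]=13)
best[7] = 26
best[8] = 26
best[9] = 39  (first piece 3, then best[6]=26)
best[10] = 39
One optimal cutting: pieces 3 + 3 + 3 with 1 meter of scrap → ₹39.

39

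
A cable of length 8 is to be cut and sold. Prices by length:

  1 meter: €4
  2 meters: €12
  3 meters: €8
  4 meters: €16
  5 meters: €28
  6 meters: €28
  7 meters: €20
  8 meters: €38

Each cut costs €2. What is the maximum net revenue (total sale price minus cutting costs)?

42

Build r[k] bottom-up: r[k] = max over allowed piece i of (p[i] + r[k−i]) − 2 per cut.
r[1] = 4
r[2] = max(4+4-2, 12+0) = 12
r[3] = max(4+12-2, 12+4-2, 8+0) = 14
r[4] = max(4+14-2, 12+12-2, 8+4-2, 16+0) = 22
r[5] = max(4+22-2, 12+14-2, 8+12-2, 16+4-2, 28+0) = 28
r[6] = max(4+28-2, 12+22-2, 8+14-2, 16+12-2, 28+4-2, 28+0) = 32
r[7] = max(4+32-2, 12+28-2, 8+22-2, …, 28+4-2, 20+0) = 38
r[8] = max(4+38-2, 12+32-2, 8+28-2, …, 20+4-2, 38+0) = 42
One optimal plan: pieces 2 + 2 + 2 + 2 (3 cuts) → €48 − €6 = €42.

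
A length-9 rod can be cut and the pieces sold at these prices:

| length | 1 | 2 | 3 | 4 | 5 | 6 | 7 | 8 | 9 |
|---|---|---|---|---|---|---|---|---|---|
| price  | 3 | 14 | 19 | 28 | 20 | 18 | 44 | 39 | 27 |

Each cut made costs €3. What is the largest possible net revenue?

Let v[k] be the best obtainable value from length k. For each k, try every first piece i and keep the best of price[i] + v[k−i] minus the 3 cut fee when i<k.
v[1] = 3
v[2] = 14
v[3] = 19
v[4] = 28
v[5] = 30  (first piece 2, then v[3]=19)
v[6] = 39  (first piece 2, then v[4]=28)
v[7] = 44  (first piece 3, then v[4]=28)
v[8] = 53  (first piece 4, then v[4]=28)
v[9] = 55  (first piece 2, then v[7]=44)
One optimal plan: pieces 4 + 3 + 2 (2 cuts) → €61 − €6 = €55.

55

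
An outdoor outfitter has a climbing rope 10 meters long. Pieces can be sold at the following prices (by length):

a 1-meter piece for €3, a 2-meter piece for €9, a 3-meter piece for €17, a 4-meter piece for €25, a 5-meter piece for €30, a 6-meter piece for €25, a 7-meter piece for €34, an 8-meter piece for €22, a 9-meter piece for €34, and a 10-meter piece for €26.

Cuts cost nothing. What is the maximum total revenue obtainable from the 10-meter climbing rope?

60

Let v[k] be the best obtainable value from length k. For each k, try every first piece i and keep the best of price[i] + v[k−i].
v[1] = 3
v[2] = 9
v[3] = 17
v[4] = 25
v[5] = 30
v[6] = 34  (first piece 2, then v[4]=25)
v[7] = 42  (first piece 3, then v[4]=25)
v[8] = 50  (first piece 4, then v[4]=25)
v[9] = 55  (first piece 4, then v[5]=30)
v[10] = 60  (first piece 5, then v[5]=30)
One optimal cutting: 5 + 5 → €30 + €30 = €60.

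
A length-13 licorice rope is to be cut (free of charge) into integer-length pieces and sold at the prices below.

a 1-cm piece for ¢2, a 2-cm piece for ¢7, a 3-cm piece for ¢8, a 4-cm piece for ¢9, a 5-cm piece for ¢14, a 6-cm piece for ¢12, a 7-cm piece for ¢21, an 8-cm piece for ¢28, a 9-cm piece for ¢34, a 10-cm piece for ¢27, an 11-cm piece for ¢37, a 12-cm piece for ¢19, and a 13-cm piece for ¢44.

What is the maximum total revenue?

48

Let v[k] be the best obtainable value from length k. For each k, try every first piece i and keep the best of price[i] + v[k−i].
v[1] = 2
v[2] = max(2+2, 7+0) = 7
v[3] = max(2+7, 7+2, 8+0) = 9
v[4] = max(2+9, 7+7, 8+2, 9+0) = 14
v[5] = max(2+14, 7+9, 8+7, 9+2, 14+0) = 16
v[6] = max(2+16, 7+14, 8+9, 9+7, 14+2, 12+0) = 21
v[7] = max(2+21, 7+16, 8+14, …, 12+2, 21+0) = 23
v[8] = max(2+23, 7+21, 8+16, …, 21+2, 28+0) = 28
v[9] = max(2+28, 7+23, 8+21, …, 28+2, 34+0) = 34
v[10] = max(2+34, 7+28, 8+23, …, 34+2, 27+0) = 36
v[11] = max(2+36, 7+34, 8+28, …, 27+2, 37+0) = 41
v[12] = max(2+41, 7+36, 8+34, …, 37+2, 19+0) = 43
v[13] = max(2+43, 7+41, 8+36, …, 19+2, 44+0) = 48
One optimal cutting: 9 + 2 + 2 → ¢34 + ¢7 + ¢7 = ¢48.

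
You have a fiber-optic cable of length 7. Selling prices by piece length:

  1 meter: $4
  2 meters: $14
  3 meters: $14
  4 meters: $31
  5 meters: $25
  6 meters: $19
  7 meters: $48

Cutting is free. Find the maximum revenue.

49

Let v[k] be the best obtainable value from length k. For each k, try every first piece i and keep the best of price[i] + v[k−i].
v[1] = 4
v[2] = max(4+4, 14+0) = 14
v[3] = max(4+14, 14+4, 14+0) = 18
v[4] = max(4+18, 14+14, 14+4, 31+0) = 31
v[5] = max(4+31, 14+18, 14+14, 31+4, 25+0) = 35
v[6] = max(4+35, 14+31, 14+18, 31+14, 25+4, 19+0) = 45
v[7] = max(4+45, 14+35, 14+31, …, 19+4, 48+0) = 49
One optimal cutting: 4 + 2 + 1 → $31 + $14 + $4 = $49.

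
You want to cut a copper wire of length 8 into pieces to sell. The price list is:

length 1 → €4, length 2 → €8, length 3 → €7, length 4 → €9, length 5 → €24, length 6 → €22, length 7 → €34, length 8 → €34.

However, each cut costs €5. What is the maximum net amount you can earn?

34

Let net[k] be the best obtainable value from length k. For each k, try every first piece i and keep the best of price[i] + net[k−i] minus the 5 cut fee when i<k.
net[1] = 4
net[2] = 8
net[3] = 7  (first piece 1, then net[2]=8)
net[4] = 11  (first piece 2, then net[2]=8)
net[5] = 24
net[6] = 23  (first piece 1, then net[5]=24)
net[7] = 34
net[8] = 34
Best is to make no cuts and sell whole for €34.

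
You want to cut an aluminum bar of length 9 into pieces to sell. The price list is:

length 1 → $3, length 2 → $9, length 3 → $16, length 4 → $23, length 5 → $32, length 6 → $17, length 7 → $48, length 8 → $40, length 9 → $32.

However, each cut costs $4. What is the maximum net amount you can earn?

53

Consider every possible first cut. r[k] is the best of p[i]+r[k−i] over all sellable i≤k, charging 4 whenever i<k.
r[1] = 3
r[2] = max(3+3-4, 9+0) = 9
r[3] = max(3+9-4, 9+3-4, 16+0) = 16
r[4] = max(3+16-4, 9+9-4, 16+3-4, 23+0) = 23
r[5] = max(3+23-4, 9+16-4, 16+9-4, 23+3-4, 32+0) = 32
r[6] = max(3+32-4, 9+23-4, 16+16-4, 23+9-4, 32+3-4, 17+0) = 31
r[7] = max(3+31-4, 9+32-4, 16+23-4, …, 17+3-4, 48+0) = 48
r[8] = max(3+48-4, 9+31-4, 16+32-4, …, 48+3-4, 40+0) = 47
r[9] = max(3+47-4, 9+48-4, 16+31-4, …, 40+3-4, 32+0) = 53
One optimal plan: pieces 7 + 2 (1 cut) → $57 − $4 = $53.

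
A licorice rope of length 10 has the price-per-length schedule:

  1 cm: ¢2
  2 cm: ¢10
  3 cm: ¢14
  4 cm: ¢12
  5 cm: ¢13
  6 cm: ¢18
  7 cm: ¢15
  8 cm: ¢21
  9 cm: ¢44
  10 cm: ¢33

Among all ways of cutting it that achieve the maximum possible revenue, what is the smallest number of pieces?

5

Build r[k] bottom-up: r[k] = max over allowed piece i of (p[i] + r[k−i]).
r[1] = 2
r[2] = max(2+2, 10+0) = 10
r[3] = max(2+10, 10+2, 14+0) = 14
r[4] = max(2+14, 10+10, 14+2, 12+0) = 20
r[5] = max(2+20, 10+14, 14+10, 12+2, 13+0) = 24
r[6] = max(2+24, 10+20, 14+14, 12+10, 13+2, 18+0) = 30
r[7] = max(2+30, 10+24, 14+20, …, 18+2, 15+0) = 34
r[8] = max(2+34, 10+30, 14+24, …, 15+2, 21+0) = 40
r[9] = max(2+40, 10+34, 14+30, …, 21+2, 44+0) = 44
r[10] = max(2+44, 10+40, 14+34, …, 44+2, 33+0) = 50
Maximum revenue is ¢50.
Now minimize piece count subject to staying optimal: for each k, pieces[k] = 1 + min over i with p[i]+r[k−i]=r[k] of pieces[k−i].
pieces[7] = 3
pieces[8] = 4
pieces[9] = 1
pieces[10] = 5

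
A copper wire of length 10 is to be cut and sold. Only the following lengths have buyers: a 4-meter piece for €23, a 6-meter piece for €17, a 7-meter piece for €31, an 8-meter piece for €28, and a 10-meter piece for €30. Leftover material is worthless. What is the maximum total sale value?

46

Build best[k] bottom-up: best[k] = max over allowed piece i of (p[i] + best[k−i]).
best[1] = 0
best[2] = 0
best[3] = 0
best[4] = 23
best[5] = 23
best[6] = max(23+0, 17+0) = 23
best[7] = max(23+0, 17+0, 31+0) = 31
best[8] = max(23+23, 17+0, 31+0, 28+0) = 46
best[9] = max(23+23, 17+0, 31+0, 28+0) = 46
best[10] = max(23+23, 17+23, 31+0, 28+0, 30+0) = 46
One optimal cutting: pieces 4 + 4 with 2 meters of scrap → €46.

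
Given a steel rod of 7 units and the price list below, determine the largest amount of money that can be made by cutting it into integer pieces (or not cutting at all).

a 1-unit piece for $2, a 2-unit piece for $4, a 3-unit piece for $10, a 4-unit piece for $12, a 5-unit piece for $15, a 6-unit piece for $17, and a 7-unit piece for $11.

Build best[k] bottom-up: best[k] = max over allowed piece i of (p[i] + best[k−i]).
best[1] = 2
best[2] = 4  (first piece 1, then best[1]=2)
best[3] = 10
best[4] = 12  (first piece 1, then best[3]=10)
best[5] = 15
best[6] = 20  (first piece 3, then best[3]=10)
best[7] = 22  (first piece 1, then best[6]=20)
One optimal cutting: 3 + 3 + 1 → $10 + $10 + $2 = $22.

22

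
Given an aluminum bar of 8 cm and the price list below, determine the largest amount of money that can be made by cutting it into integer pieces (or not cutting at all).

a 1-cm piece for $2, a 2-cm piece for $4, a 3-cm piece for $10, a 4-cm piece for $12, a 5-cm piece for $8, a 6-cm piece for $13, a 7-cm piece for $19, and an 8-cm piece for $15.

24

Let best[k] be the best obtainable value from length k. For each k, try every first piece i and keep the best of price[i] + best[k−i].
best[1] = 2
best[2] = max(2+2, 4+0) = 4
best[3] = max(2+4, 4+2, 10+0) = 10
best[4] = max(2+10, 4+4, 10+2, 12+0) = 12
best[5] = max(2+12, 4+10, 10+4, 12+2, 8+0) = 14
best[6] = max(2+14, 4+12, 10+10, 12+4, 8+2, 13+0) = 20
best[7] = max(2+20, 4+14, 10+12, …, 13+2, 19+0) = 22
best[8] = max(2+22, 4+20, 10+14, …, 19+2, 15+0) = 24
One optimal cutting: 3 + 3 + 1 + 1 → $10 + $10 + $2 + $2 = $24.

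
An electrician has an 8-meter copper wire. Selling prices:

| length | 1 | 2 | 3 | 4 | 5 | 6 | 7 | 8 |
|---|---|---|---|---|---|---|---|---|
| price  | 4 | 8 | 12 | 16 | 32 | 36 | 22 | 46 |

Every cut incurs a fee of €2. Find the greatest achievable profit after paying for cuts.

Consider every possible first cut. r[k] is the best of p[i]+r[k−i] over all sellable i≤k, charging 2 whenever i<k.
r[1] = 4
r[2] = max(4+4-2, 8+0) = 8
r[3] = max(4+8-2, 8+4-2, 12+0) = 12
r[4] = max(4+12-2, 8+8-2, 12+4-2, 16+0) = 16
r[5] = max(4+16-2, 8+12-2, 12+8-2, 16+4-2, 32+0) = 32
r[6] = max(4+32-2, 8+16-2, 12+12-2, 16+8-2, 32+4-2, 36+0) = 36
r[7] = max(4+36-2, 8+32-2, 12+16-2, …, 36+4-2, 22+0) = 38
r[8] = max(4+38-2, 8+36-2, 12+32-2, …, 22+4-2, 46+0) = 46
Best is to make no cuts and sell whole for €46.

46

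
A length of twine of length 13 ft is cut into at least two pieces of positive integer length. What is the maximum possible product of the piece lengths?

108

Fill P[k] for k=2..13: at each k try every first piece i and multiply by the better of (k−i) uncut or P[k−i].
P[2] = 1×max(1,0) = 1×1 = 1
P[3] = 1×max(2,1) = 1×2 = 2
P[4] = 2×max(2,1) = 2×2 = 4
P[5] = 2×max(3,2) = 2×3 = 6
P[6] = 3×max(3,2) = 3×3 = 9
P[7] = 2×max(5,6) = 2×6 = 12
P[8] = 2×max(6,9) = 2×9 = 18
P[9] = 3×max(6,9) = 3×9 = 27
P[10] = 2×max(8,18) = 2×18 = 36
P[11] = 2×max(9,27) = 2×27 = 54
P[12] = 3×max(9,27) = 3×27 = 81
P[13] = 2×max(11,54) = 2×54 = 108
One optimal split: 3 + 3 + 3 + 2 + 2; product 3×3×3×2×2 = 108.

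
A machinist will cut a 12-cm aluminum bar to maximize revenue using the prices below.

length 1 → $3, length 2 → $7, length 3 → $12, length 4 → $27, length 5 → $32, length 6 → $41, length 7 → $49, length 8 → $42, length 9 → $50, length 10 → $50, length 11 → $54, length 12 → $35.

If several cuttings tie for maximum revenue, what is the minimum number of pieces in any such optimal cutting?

Let r[k] be the best obtainable value from length k. For each k, try every first piece i and keep the best of price[i] + r[k−i].
r[1] = 3
r[2] = max(3+3, 7+0) = 7
r[3] = max(3+7, 7+3, 12+0) = 12
r[4] = max(3+12, 7+7, 12+3, 27+0) = 27
r[5] = max(3+27, 7+12, 12+7, 27+3, 32+0) = 32
r[6] = max(3+32, 7+27, 12+12, 27+7, 32+3, 41+0) = 41
r[7] = max(3+41, 7+32, 12+27, …, 41+3, 49+0) = 49
r[8] = max(3+49, 7+41, 12+32, …, 49+3, 42+0) = 54
r[9] = max(3+54, 7+49, 12+41, …, 42+3, 50+0) = 59
r[10] = max(3+59, 7+54, 12+49, …, 50+3, 50+0) = 68
r[11] = max(3+68, 7+59, 12+54, …, 50+3, 54+0) = 76
r[12] = max(3+76, 7+68, 12+59, …, 54+3, 35+0) = 82
Maximum revenue is $82.
Now minimize piece count subject to staying optimal: for each k, pieces[k] = 1 + min over i with p[i]+r[k−i]=r[k] of pieces[k−i].
pieces[9] = 2
pieces[10] = 2
pieces[11] = 2
pieces[12] = 2

2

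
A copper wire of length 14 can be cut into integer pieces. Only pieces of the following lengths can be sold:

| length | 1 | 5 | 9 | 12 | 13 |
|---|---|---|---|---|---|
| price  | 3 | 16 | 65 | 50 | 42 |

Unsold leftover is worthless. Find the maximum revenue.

Build r[k] bottom-up: r[k] = max over allowed piece i of (p[i] + r[k−i]).
r[1] = 3
r[2] = 6  (first piece 1, then r[1]=3)
r[3] = 9  (first piece 1, then r[2]=6)
r[4] = 12  (first piece 1, then r[3]=9)
r[5] = max(3+12, 16+0) = 16
r[6] = max(3+16, 16+3) = 19
r[7] = max(3+19, 16+6) = 22
r[8] = max(3+22, 16+9) = 25
r[9] = max(3+25, 16+12, 65+0) = 65
r[10] = max(3+65, 16+16, 65+3) = 68
r[11] = max(3+68, 16+19, 65+6) = 71
r[12] = max(3+71, 16+22, 65+9, 50+0) = 74
r[13] = max(3+74, 16+25, 65+12, 50+3, 42+0) = 77
r[14] = max(3+77, 16+65, 65+16, 50+6, 42+3) = 81
One optimal cutting: 9 + 5 → €81.

81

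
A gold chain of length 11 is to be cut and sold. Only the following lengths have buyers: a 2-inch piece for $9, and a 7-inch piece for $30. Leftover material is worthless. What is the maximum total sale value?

Build best[k] bottom-up: best[k] = max over allowed piece i of (p[i] + best[k−i]).
best[1] = 0
best[2] = 9
best[3] = 9
best[4] = 18  (first piece 2, then best[2]=9)
best[5] = 18
best[6] = 27  (first piece 2, then best[4]=18)
best[7] = max(9+18, 30+0) = 30
best[8] = max(9+27, 30+0) = 36
best[9] = max(9+30, 30+9) = 39
best[10] = max(9+36, 30+9) = 45
best[11] = max(9+39, 30+18) = 48
One optimal cutting: 7 + 2 + 2 → $48.

48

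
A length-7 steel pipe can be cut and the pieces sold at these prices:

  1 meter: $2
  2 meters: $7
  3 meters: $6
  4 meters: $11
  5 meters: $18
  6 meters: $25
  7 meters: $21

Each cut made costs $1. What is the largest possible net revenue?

26

Let v[k] be the best obtainable value from length k. For each k, try every first piece i and keep the best of price[i] + v[k−i] minus the 1 cut fee when i<k.
v[1] = 2
v[2] = 7
v[3] = 8  (first piece 1, then v[2]=7)
v[4] = 13  (first piece 2, then v[2]=7)
v[5] = 18
v[6] = 25
v[7] = 26  (first piece 1, then v[6]=25)
One optimal plan: pieces 6 + 1 (1 cut) → $27 − $1 = $26.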